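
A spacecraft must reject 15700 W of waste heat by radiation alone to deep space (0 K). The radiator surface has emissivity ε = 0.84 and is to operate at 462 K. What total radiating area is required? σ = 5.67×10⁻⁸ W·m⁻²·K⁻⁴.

A ≈ 7.24 m²

P = εσA T⁴ ⇒ A = P/(εσT⁴).
T⁴ = 4.556×10¹⁰ K⁴.
A = 15700/(0.84 × 5.67×10⁻⁸ × 4.556×10¹⁰).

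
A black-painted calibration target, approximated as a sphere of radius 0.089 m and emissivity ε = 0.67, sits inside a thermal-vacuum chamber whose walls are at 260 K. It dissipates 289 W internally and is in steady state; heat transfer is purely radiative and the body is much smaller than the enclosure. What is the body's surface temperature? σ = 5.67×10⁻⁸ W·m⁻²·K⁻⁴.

For a small grey body in a large enclosure, net radiated power = εσA(T⁴ − T_w⁴).
Steady state: P = εσA(T⁴ − T_w⁴) with A = 4πr² = 0.09954 m².
T⁴ = P/(εσA) + T_w⁴ = 289/(0.67·5.67×10⁻⁸·0.09954) + (260)⁴
    = 7.643×10¹⁰ + 4.570×10⁹ = 8.100×10¹⁰ K⁴.

T ≈ 533 K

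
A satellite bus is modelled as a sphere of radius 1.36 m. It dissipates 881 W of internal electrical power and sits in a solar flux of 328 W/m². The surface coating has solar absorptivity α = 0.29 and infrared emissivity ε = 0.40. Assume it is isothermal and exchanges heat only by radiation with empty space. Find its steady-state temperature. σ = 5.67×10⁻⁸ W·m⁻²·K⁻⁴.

T ≈ 228 K

At steady state, absorbed solar power + internal power = radiated power.
Absorbed: α·S·A_cross = 0.29·328·5.811 = 552.7 W (cross-section πr²).
Total input = 552.7 + 881 = 1434 W.
Radiated: εσ·A_surf·T⁴ with A_surf = 4πr² = 23.24 m².
T⁴ = 1434/(0.40·5.67×10⁻⁸·23.24) = 2.720×10⁹ K⁴.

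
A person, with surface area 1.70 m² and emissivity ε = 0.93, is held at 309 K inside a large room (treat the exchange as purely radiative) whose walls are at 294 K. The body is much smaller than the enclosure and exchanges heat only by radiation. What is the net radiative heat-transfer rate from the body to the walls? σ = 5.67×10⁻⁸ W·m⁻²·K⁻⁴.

P_net ≈ 148 W

For a small grey body in a large enclosure: P_net = εσA(T_body⁴ − T_wall⁴).
A = 1.70 m²; T_body⁴ − T_wall⁴ = 9.117×10⁹ − 7.471×10⁹ = 1.645×10⁹ K⁴.
|P_net| = 0.93·5.67×10⁻⁸·1.700·1.645×10⁹.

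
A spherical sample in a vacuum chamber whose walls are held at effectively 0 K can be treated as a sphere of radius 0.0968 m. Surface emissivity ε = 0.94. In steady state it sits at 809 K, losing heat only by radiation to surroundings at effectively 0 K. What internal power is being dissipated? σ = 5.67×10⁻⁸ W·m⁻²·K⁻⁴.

P ≈ 2690 W

Steady state: P = εσA T⁴.
A = 4πr² = 0.1177 m²; T⁴ = (809)⁴ = 4.283×10¹¹ K⁴.
P = 0.94 × 5.67×10⁻⁸ × 0.1177 × 4.283×10¹¹.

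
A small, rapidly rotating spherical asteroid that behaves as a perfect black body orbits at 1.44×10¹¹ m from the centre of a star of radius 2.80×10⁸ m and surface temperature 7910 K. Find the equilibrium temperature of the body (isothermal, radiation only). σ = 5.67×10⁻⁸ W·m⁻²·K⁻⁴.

T ≈ 247 K

The star's surface emits σT_*⁴; at distance d the flux is S = σT_*⁴(R_*/d)².
S = 5.67×10⁻⁸·(7910)⁴·(2.80×10⁸/1.44×10¹¹)² = 839.2 W/m².
For an isothermal sphere T⁴ = (1−a)S/(4σ) = 3.700×10⁹ K⁴.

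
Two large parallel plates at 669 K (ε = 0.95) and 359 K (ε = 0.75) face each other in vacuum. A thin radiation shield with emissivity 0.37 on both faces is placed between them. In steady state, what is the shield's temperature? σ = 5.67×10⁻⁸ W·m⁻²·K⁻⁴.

T_s ≈ 580 K

In steady state the net flux on the hot side equals that on the cold side.
σ(T₁⁴−T_s⁴)/D₁ = σ(T_s⁴−T₂⁴)/D₂, with D₁ = 1/ε₁+1/ε_s−1 = 2.755, D₂ = 1/ε_s+1/ε₂−1 = 3.036.
Solve for T_s⁴: T_s⁴ = (D₂·T₁⁴ + D₁·T₂⁴)/(D₁+D₂) = 1.129×10¹¹ K⁴.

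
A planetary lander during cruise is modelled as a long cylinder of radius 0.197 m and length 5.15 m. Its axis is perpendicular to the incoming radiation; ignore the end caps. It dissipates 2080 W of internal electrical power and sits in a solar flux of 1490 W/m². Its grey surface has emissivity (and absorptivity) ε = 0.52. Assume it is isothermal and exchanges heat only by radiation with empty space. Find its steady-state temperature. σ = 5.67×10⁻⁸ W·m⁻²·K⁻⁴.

T ≈ 373 K

At steady state, absorbed solar power + internal power = radiated power.
Absorbed: α·S·A_cross = 0.52·1490·2.029 = 1572 W (cross-section 2rL).
Total input = 1572 + 2080 = 3652 W.
Radiated: εσ·A_surf·T⁴ with A_surf = 2πrL = 6.375 m².
T⁴ = 3652/(0.52·5.67×10⁻⁸·6.375) = 1.943×10¹⁰ K⁴.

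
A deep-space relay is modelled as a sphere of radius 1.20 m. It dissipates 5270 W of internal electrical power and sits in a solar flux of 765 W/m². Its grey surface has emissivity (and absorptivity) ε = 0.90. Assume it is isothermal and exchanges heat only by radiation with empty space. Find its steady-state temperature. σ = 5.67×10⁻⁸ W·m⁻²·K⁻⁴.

At steady state, absorbed solar power + internal power = radiated power.
Absorbed: α·S·A_cross = 0.90·765·4.524 = 3115 W (cross-section πr²).
Total input = 3115 + 5270 = 8385 W.
Radiated: εσ·A_surf·T⁴ with A_surf = 4πr² = 18.10 m².
T⁴ = 8385/(0.90·5.67×10⁻⁸·18.10) = 9.080×10⁹ K⁴.

T ≈ 309 K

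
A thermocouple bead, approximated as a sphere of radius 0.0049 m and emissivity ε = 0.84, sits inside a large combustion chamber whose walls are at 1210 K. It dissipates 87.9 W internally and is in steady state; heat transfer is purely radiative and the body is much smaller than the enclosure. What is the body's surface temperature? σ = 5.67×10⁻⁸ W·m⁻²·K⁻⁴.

T ≈ 1700 K

For a small grey body in a large enclosure, net radiated power = εσA(T⁴ − T_w⁴).
Steady state: P = εσA(T⁴ − T_w⁴) with A = 4πr² = 3.017×10⁻⁴ m².
T⁴ = P/(εσA) + T_w⁴ = 87.9/(0.84·5.67×10⁻⁸·3.017×10⁻⁴) + (1210)⁴
    = 6.117×10¹² + 2.144×10¹² = 8.260×10¹² K⁴.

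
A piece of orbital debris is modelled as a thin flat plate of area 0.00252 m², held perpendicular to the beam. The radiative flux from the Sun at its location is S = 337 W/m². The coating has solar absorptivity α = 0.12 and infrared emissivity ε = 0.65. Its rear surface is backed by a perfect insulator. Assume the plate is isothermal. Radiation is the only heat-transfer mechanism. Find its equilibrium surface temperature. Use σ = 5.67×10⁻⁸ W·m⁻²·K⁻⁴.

At equilibrium, absorbed power = emitted power.
Absorbing cross-section = A = 0.002520 m²; emitting surface = A = 0.002520 m² (ratio 1).
αS·A_cross = εσ·A_surf·T⁴  ⇒  T⁴ = αS/(ε·1σ).
T⁴ = 0.120·337/(0.65·1·5.67×10⁻⁸) = 1.097×10⁹ K⁴.
T = (1.097×10⁹)^(1/4).

T ≈ 182 K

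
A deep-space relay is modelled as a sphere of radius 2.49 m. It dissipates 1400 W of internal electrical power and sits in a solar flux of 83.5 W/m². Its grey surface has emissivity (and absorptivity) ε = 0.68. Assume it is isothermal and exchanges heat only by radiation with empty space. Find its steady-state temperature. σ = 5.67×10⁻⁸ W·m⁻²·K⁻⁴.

At steady state, absorbed solar power + internal power = radiated power.
Absorbed: α·S·A_cross = 0.68·83.5·19.48 = 1106 W (cross-section πr²).
Total input = 1106 + 1400 = 2506 W.
Radiated: εσ·A_surf·T⁴ with A_surf = 4πr² = 77.91 m².
T⁴ = 2506/(0.68·5.67×10⁻⁸·77.91) = 8.342×10⁸ K⁴.

T ≈ 170 K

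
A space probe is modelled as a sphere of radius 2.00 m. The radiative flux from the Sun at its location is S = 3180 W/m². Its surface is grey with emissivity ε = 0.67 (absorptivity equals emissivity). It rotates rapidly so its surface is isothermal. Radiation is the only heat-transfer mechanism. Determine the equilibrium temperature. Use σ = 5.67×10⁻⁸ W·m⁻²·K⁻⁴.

At equilibrium, absorbed power = emitted power.
Absorbing cross-section = πr² = 12.57 m²; emitting surface = 4πr² = 50.27 m² (ratio 4).
εS·A_cross = εσ·A_surf·T⁴  ⇒  T⁴ = S/(4σ)   (ε cancels).
T⁴ = 3180/(4·5.67×10⁻⁸) = 1.402×10¹⁰ K⁴.
T = (1.402×10¹⁰)^(1/4).

T ≈ 344 K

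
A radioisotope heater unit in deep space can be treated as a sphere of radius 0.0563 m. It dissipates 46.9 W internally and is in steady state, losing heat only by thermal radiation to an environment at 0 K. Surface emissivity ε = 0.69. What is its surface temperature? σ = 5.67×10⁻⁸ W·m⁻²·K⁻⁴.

Steady state: internal power = radiated power, P = εσA T⁴.
Radiating area A = 4πr² = 0.03983 m².
T⁴ = P/(εσA) = 46.9/(0.69·5.67×10⁻⁸·0.03983) = 3.010×10¹⁰ K⁴.
T = (3.010×10¹⁰)^(1/4).

T ≈ 417 K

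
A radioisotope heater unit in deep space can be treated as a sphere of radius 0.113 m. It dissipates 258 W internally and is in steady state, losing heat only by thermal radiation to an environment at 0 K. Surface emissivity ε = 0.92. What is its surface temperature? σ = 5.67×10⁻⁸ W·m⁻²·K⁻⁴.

Steady state: internal power = radiated power, P = εσA T⁴.
Radiating area A = 4πr² = 0.1605 m².
T⁴ = P/(εσA) = 258/(0.92·5.67×10⁻⁸·0.1605) = 3.082×10¹⁰ K⁴.
T = (3.082×10¹⁰)^(1/4).

T ≈ 419 K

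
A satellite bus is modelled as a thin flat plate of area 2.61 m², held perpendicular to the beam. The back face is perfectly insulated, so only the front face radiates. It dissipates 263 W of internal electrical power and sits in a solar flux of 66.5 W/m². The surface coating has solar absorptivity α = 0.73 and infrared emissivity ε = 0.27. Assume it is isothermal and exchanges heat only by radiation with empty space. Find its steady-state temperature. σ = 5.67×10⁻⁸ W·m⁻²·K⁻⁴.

At steady state, absorbed solar power + internal power = radiated power.
Absorbed: α·S·A_cross = 0.73·66.5·2.610 = 126.7 W (cross-section A).
Total input = 126.7 + 263 = 389.7 W.
Radiated: εσ·A_surf·T⁴ with A_surf = A = 2.610 m².
T⁴ = 389.7/(0.27·5.67×10⁻⁸·2.610) = 9.753×10⁹ K⁴.

T ≈ 314 K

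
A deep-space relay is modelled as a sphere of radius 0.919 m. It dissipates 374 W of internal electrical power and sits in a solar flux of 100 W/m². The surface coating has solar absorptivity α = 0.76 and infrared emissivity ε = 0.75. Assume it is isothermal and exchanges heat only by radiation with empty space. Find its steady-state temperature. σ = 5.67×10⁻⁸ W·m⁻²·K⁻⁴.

At steady state, absorbed solar power + internal power = radiated power.
Absorbed: α·S·A_cross = 0.76·100·2.653 = 201.6 W (cross-section πr²).
Total input = 201.6 + 374 = 575.6 W.
Radiated: εσ·A_surf·T⁴ with A_surf = 4πr² = 10.61 m².
T⁴ = 575.6/(0.75·5.67×10⁻⁸·10.61) = 1.275×10⁹ K⁴.

T ≈ 189 K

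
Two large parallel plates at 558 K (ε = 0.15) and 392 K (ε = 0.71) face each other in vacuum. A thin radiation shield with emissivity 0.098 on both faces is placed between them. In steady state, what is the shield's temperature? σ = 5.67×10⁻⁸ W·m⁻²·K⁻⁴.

In steady state the net flux on the hot side equals that on the cold side.
σ(T₁⁴−T_s⁴)/D₁ = σ(T_s⁴−T₂⁴)/D₂, with D₁ = 1/ε₁+1/ε_s−1 = 15.87, D₂ = 1/ε_s+1/ε₂−1 = 10.61.
Solve for T_s⁴: T_s⁴ = (D₂·T₁⁴ + D₁·T₂⁴)/(D₁+D₂) = 5.300×10¹⁰ K⁴.

T_s ≈ 480 K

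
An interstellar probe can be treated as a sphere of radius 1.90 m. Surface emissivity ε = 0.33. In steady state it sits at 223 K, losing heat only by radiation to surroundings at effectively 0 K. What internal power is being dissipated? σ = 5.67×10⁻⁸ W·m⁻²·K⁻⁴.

P ≈ 2100 W

Steady state: P = εσA T⁴.
A = 4πr² = 45.36 m²; T⁴ = (223)⁴ = 2.473×10⁹ K⁴.
P = 0.33 × 5.67×10⁻⁸ × 45.36 × 2.473×10⁹.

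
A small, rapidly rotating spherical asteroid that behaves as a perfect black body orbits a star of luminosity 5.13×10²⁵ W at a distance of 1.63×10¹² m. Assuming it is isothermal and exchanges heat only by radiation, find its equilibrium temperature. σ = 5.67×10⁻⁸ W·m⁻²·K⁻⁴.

T ≈ 51.0 K

First find the stellar flux at distance d: S = L/(4πd²) = 5.13×10²⁵/(4π·(1.63×10¹²)²) = 1.536 W/m².
For an isothermal sphere, absorbed (1−a)S·πr² = emitted σ·4πr²·T⁴, so T⁴ = (1−a)S/(4σ).
T⁴ = 1.00·1.536/(4·5.67×10⁻⁸) = 6.775×10⁶ K⁴.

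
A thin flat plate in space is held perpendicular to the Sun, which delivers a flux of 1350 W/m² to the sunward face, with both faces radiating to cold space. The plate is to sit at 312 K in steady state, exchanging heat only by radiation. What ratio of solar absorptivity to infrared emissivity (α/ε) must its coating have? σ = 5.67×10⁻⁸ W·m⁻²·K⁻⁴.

Balance: αS·A = εσ·2A·T⁴ ⇒ α/ε = 2σT⁴/S.
α/ε = 2·5.67×10⁻⁸·(312)⁴/1350 = 2·5.67×10⁻⁸·9.476×10⁹/1350.

α/ε ≈ 0.796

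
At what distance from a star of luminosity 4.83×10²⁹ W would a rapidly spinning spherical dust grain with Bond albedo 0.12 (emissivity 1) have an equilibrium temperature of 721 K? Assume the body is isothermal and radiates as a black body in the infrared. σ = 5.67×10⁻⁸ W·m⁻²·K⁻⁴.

d ≈ 7.43×10¹¹ m

For an isothermal black-emitting sphere, (1−a)S·πr² = σ·4πr²·T⁴ ⇒ S = 4σT⁴/(1−a).
S = 4·5.67×10⁻⁸·(721)⁴/0.880 = 69650 W/m².
Flux falls as S = L/(4πd²), so d = √(L/(4πS)) = √(4.83×10²⁹/(4π·69650)).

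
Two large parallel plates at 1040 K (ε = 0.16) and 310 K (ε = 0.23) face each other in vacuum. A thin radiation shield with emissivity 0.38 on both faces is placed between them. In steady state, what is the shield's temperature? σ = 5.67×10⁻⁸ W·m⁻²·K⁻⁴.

In steady state the net flux on the hot side equals that on the cold side.
σ(T₁⁴−T_s⁴)/D₁ = σ(T_s⁴−T₂⁴)/D₂, with D₁ = 1/ε₁+1/ε_s−1 = 7.882, D₂ = 1/ε_s+1/ε₂−1 = 5.979.
Solve for T_s⁴: T_s⁴ = (D₂·T₁⁴ + D₁·T₂⁴)/(D₁+D₂) = 5.099×10¹¹ K⁴.

T_s ≈ 845 K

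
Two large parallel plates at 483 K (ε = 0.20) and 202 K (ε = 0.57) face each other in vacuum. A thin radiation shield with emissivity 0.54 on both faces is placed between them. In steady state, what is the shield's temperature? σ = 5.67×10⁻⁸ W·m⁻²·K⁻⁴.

In steady state the net flux on the hot side equals that on the cold side.
σ(T₁⁴−T_s⁴)/D₁ = σ(T_s⁴−T₂⁴)/D₂, with D₁ = 1/ε₁+1/ε_s−1 = 5.852, D₂ = 1/ε_s+1/ε₂−1 = 2.606.
Solve for T_s⁴: T_s⁴ = (D₂·T₁⁴ + D₁·T₂⁴)/(D₁+D₂) = 1.792×10¹⁰ K⁴.

T_s ≈ 366 K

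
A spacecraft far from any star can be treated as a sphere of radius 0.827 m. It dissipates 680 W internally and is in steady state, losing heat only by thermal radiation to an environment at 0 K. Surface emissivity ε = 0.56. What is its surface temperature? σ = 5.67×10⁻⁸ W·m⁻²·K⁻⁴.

T ≈ 223 K

Steady state: internal power = radiated power, P = εσA T⁴.
Radiating area A = 4πr² = 8.595 m².
T⁴ = P/(εσA) = 680/(0.56·5.67×10⁻⁸·8.595) = 2.492×10⁹ K⁴.
T = (2.492×10⁹)^(1/4).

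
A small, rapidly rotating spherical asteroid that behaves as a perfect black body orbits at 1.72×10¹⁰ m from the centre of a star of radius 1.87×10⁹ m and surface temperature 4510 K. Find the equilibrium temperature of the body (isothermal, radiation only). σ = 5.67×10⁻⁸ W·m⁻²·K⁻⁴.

T ≈ 1050 K

The star's surface emits σT_*⁴; at distance d the flux is S = σT_*⁴(R_*/d)².
S = 5.67×10⁻⁸·(4510)⁴·(1.87×10⁹/1.72×10¹⁰)² = 2.773×10⁵ W/m².
For an isothermal sphere T⁴ = (1−a)S/(4σ) = 1.223×10¹² K⁴.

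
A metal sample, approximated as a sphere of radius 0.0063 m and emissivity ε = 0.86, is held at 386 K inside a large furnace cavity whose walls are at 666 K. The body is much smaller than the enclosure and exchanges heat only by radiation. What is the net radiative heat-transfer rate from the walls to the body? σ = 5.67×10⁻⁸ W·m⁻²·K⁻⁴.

P_net ≈ 4.24 W

For a small grey body in a large enclosure: P_net = εσA(T_body⁴ − T_wall⁴).
A = 4πr² = 4.988×10⁻⁴ m²; T_body⁴ − T_wall⁴ = 2.220×10¹⁰ − 1.967×10¹¹ = -1.745×10¹¹ K⁴.
|P_net| = 0.86·5.67×10⁻⁸·4.988×10⁻⁴·1.745×10¹¹.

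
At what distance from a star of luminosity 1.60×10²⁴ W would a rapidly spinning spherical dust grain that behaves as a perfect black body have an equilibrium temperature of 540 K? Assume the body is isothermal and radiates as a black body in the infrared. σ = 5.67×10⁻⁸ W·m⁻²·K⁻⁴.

d ≈ 2.57×10⁹ m

For an isothermal black-emitting sphere, (1−a)S·πr² = σ·4πr²·T⁴ ⇒ S = 4σT⁴/(1−a).
S = 4·5.67×10⁻⁸·(540)⁴/1.00 = 19280 W/m².
Flux falls as S = L/(4πd²), so d = √(L/(4πS)) = √(1.60×10²⁴/(4π·19280)).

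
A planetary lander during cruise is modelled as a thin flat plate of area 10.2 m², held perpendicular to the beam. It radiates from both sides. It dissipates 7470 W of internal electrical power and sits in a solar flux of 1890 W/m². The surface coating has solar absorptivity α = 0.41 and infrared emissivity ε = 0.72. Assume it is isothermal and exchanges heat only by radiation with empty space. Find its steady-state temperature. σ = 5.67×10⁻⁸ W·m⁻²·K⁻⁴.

At steady state, absorbed solar power + internal power = radiated power.
Absorbed: α·S·A_cross = 0.41·1890·10.20 = 7904 W (cross-section A).
Total input = 7904 + 7470 = 15370 W.
Radiated: εσ·A_surf·T⁴ with A_surf = 2A = 20.40 m².
T⁴ = 15370/(0.72·5.67×10⁻⁸·20.40) = 1.846×10¹⁰ K⁴.

T ≈ 369 K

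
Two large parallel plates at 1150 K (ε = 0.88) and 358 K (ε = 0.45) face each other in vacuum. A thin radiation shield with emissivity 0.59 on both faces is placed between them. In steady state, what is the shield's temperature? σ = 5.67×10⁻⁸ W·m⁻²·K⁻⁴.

In steady state the net flux on the hot side equals that on the cold side.
σ(T₁⁴−T_s⁴)/D₁ = σ(T_s⁴−T₂⁴)/D₂, with D₁ = 1/ε₁+1/ε_s−1 = 1.831, D₂ = 1/ε_s+1/ε₂−1 = 2.917.
Solve for T_s⁴: T_s⁴ = (D₂·T₁⁴ + D₁·T₂⁴)/(D₁+D₂) = 1.081×10¹² K⁴.

T_s ≈ 1020 K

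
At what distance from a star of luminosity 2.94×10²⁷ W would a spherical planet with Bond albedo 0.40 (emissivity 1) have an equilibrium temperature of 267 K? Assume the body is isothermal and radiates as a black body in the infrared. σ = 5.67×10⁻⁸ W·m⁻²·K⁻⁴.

For an isothermal black-emitting sphere, (1−a)S·πr² = σ·4πr²·T⁴ ⇒ S = 4σT⁴/(1−a).
S = 4·5.67×10⁻⁸·(267)⁴/0.600 = 1921 W/m².
Flux falls as S = L/(4πd²), so d = √(L/(4πS)) = √(2.94×10²⁷/(4π·1921)).

d ≈ 3.49×10¹¹ m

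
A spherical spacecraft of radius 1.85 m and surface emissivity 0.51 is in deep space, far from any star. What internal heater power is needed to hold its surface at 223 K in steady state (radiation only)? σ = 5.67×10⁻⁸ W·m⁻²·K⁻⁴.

P ≈ 3080 W

P = εσ·4πr²·T⁴.
4πr² = 43.01 m²; T⁴ = 2.473×10⁹ K⁴.
P = 0.51·5.67×10⁻⁸·43.01·2.473×10⁹.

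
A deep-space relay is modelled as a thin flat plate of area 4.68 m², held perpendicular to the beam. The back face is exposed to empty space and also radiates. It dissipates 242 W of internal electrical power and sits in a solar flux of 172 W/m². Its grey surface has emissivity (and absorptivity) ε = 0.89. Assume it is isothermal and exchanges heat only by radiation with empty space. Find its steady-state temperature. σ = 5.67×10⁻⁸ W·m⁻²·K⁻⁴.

At steady state, absorbed solar power + internal power = radiated power.
Absorbed: α·S·A_cross = 0.89·172·4.680 = 716.4 W (cross-section A).
Total input = 716.4 + 242 = 958.4 W.
Radiated: εσ·A_surf·T⁴ with A_surf = 2A = 9.360 m².
T⁴ = 958.4/(0.89·5.67×10⁻⁸·9.360) = 2.029×10⁹ K⁴.

T ≈ 212 K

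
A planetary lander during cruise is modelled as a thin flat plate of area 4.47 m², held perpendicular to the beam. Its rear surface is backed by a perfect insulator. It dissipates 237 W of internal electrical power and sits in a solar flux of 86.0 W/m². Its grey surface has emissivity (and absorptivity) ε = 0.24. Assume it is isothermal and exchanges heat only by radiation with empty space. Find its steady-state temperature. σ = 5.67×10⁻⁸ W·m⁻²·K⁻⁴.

At steady state, absorbed solar power + internal power = radiated power.
Absorbed: α·S·A_cross = 0.24·86.0·4.470 = 92.26 W (cross-section A).
Total input = 92.26 + 237 = 329.3 W.
Radiated: εσ·A_surf·T⁴ with A_surf = A = 4.470 m².
T⁴ = 329.3/(0.24·5.67×10⁻⁸·4.470) = 5.413×10⁹ K⁴.

T ≈ 271 K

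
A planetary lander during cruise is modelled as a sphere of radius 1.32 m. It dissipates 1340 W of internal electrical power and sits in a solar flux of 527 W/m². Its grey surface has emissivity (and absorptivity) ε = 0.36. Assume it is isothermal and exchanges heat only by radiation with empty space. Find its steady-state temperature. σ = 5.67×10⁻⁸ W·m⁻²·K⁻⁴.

At steady state, absorbed solar power + internal power = radiated power.
Absorbed: α·S·A_cross = 0.36·527·5.474 = 1039 W (cross-section πr²).
Total input = 1039 + 1340 = 2379 W.
Radiated: εσ·A_surf·T⁴ with A_surf = 4πr² = 21.90 m².
T⁴ = 2379/(0.36·5.67×10⁻⁸·21.90) = 5.322×10⁹ K⁴.

T ≈ 270 K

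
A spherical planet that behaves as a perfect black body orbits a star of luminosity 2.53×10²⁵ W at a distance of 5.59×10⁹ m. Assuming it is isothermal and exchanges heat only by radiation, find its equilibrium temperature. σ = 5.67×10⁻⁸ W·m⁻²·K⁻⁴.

First find the stellar flux at distance d: S = L/(4πd²) = 2.53×10²⁵/(4π·(5.59×10⁹)²) = 64430 W/m².
For an isothermal sphere, absorbed (1−a)S·πr² = emitted σ·4πr²·T⁴, so T⁴ = (1−a)S/(4σ).
T⁴ = 1.00·64430/(4·5.67×10⁻⁸) = 2.841×10¹¹ K⁴.

T ≈ 730 K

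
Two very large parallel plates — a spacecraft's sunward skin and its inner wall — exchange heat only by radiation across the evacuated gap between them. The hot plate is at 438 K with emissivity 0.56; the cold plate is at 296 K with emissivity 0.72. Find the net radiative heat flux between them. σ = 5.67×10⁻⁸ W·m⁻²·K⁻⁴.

q ≈ 759 W/m²

For two infinite grey parallel plates, q = σ(T₁⁴ − T₂⁴)/(1/ε₁ + 1/ε₂ − 1).
T₁⁴ − T₂⁴ = 3.680×10¹⁰ − 7.677×10⁹ = 2.913×10¹⁰ K⁴.
1/ε₁ + 1/ε₂ − 1 = 1.786 + 1.389 − 1 = 2.175.
q = 5.67×10⁻⁸ × 2.913×10¹⁰ / 2.175.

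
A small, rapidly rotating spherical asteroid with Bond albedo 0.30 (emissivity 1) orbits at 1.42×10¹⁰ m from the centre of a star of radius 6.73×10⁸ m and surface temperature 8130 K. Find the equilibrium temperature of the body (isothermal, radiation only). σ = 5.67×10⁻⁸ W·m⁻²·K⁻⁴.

T ≈ 1140 K

The star's surface emits σT_*⁴; at distance d the flux is S = σT_*⁴(R_*/d)².
S = 5.67×10⁻⁸·(8130)⁴·(6.73×10⁸/1.42×10¹⁰)² = 5.564×10⁵ W/m².
For an isothermal sphere T⁴ = (1−a)S/(4σ) = 1.717×10¹² K⁴.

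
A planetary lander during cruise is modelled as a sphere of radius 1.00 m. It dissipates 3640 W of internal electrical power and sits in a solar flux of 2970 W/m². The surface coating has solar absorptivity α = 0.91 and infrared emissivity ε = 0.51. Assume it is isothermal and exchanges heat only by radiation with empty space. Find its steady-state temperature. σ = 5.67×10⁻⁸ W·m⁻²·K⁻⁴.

At steady state, absorbed solar power + internal power = radiated power.
Absorbed: α·S·A_cross = 0.91·2970·3.142 = 8491 W (cross-section πr²).
Total input = 8491 + 3640 = 12130 W.
Radiated: εσ·A_surf·T⁴ with A_surf = 4πr² = 12.57 m².
T⁴ = 12130/(0.51·5.67×10⁻⁸·12.57) = 3.338×10¹⁰ K⁴.

T ≈ 427 K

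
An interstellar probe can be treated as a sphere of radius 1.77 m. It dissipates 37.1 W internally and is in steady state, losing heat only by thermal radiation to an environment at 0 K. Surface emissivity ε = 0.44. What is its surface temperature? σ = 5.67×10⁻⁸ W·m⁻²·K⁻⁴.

Steady state: internal power = radiated power, P = εσA T⁴.
Radiating area A = 4πr² = 39.37 m².
T⁴ = P/(εσA) = 37.1/(0.44·5.67×10⁻⁸·39.37) = 3.777×10⁷ K⁴.
T = (3.777×10⁷)^(1/4).

T ≈ 78.4 K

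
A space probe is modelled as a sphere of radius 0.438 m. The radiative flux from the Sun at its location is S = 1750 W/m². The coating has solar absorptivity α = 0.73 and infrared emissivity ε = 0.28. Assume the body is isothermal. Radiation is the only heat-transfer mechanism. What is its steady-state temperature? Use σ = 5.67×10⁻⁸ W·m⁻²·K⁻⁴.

T ≈ 377 K

At equilibrium, absorbed power = emitted power.
Absorbing cross-section = πr² = 0.6027 m²; emitting surface = 4πr² = 2.411 m² (ratio 4).
αS·A_cross = εσ·A_surf·T⁴  ⇒  T⁴ = αS/(ε·4σ).
T⁴ = 0.730·1750/(0.28·4·5.67×10⁻⁸) = 2.012×10¹⁰ K⁴.
T = (2.012×10¹⁰)^(1/4).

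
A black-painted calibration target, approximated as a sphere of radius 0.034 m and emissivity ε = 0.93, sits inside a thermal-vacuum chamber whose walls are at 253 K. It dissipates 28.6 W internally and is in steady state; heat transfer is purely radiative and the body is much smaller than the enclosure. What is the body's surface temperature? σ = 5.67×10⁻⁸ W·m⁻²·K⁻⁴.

For a small grey body in a large enclosure, net radiated power = εσA(T⁴ − T_w⁴).
Steady state: P = εσA(T⁴ − T_w⁴) with A = 4πr² = 0.01453 m².
T⁴ = P/(εσA) + T_w⁴ = 28.6/(0.93·5.67×10⁻⁸·0.01453) + (253)⁴
    = 3.734×10¹⁰ + 4.097×10⁹ = 4.143×10¹⁰ K⁴.

T ≈ 451 K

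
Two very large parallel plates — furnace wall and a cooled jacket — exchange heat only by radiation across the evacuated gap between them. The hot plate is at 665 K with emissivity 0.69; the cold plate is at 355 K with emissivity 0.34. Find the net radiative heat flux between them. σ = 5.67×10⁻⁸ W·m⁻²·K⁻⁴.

q ≈ 3000 W/m²

For two infinite grey parallel plates, q = σ(T₁⁴ − T₂⁴)/(1/ε₁ + 1/ε₂ − 1).
T₁⁴ − T₂⁴ = 1.956×10¹¹ − 1.588×10¹⁰ = 1.797×10¹¹ K⁴.
1/ε₁ + 1/ε₂ − 1 = 1.449 + 2.941 − 1 = 3.390.
q = 5.67×10⁻⁸ × 1.797×10¹¹ / 3.390.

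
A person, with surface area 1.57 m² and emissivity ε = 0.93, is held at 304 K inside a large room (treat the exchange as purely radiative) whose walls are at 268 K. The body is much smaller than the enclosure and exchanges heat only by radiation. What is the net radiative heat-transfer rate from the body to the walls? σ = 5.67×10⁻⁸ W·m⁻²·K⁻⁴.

For a small grey body in a large enclosure: P_net = εσA(T_body⁴ − T_wall⁴).
A = 1.57 m²; T_body⁴ − T_wall⁴ = 8.541×10⁹ − 5.159×10⁹ = 3.382×10⁹ K⁴.
|P_net| = 0.93·5.67×10⁻⁸·1.570·3.382×10⁹.

P_net ≈ 280 W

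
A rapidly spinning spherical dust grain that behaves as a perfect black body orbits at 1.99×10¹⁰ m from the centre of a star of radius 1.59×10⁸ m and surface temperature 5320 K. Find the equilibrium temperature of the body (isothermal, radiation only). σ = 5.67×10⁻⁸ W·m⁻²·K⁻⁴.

T ≈ 336 K

The star's surface emits σT_*⁴; at distance d the flux is S = σT_*⁴(R_*/d)².
S = 5.67×10⁻⁸·(5320)⁴·(1.59×10⁸/1.99×10¹⁰)² = 2899 W/m².
For an isothermal sphere T⁴ = (1−a)S/(4σ) = 1.278×10¹⁰ K⁴.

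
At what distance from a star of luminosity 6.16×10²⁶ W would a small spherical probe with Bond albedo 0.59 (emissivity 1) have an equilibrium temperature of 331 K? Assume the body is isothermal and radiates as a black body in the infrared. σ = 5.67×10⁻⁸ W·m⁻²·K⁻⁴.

d ≈ 8.59×10¹⁰ m

For an isothermal black-emitting sphere, (1−a)S·πr² = σ·4πr²·T⁴ ⇒ S = 4σT⁴/(1−a).
S = 4·5.67×10⁻⁸·(331)⁴/0.410 = 6640 W/m².
Flux falls as S = L/(4πd²), so d = √(L/(4πS)) = √(6.16×10²⁶/(4π·6640)).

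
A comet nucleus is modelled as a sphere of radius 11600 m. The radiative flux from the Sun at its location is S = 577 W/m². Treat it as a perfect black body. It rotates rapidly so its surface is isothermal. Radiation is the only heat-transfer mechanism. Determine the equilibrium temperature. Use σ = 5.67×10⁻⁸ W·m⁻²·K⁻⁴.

At equilibrium, absorbed power = emitted power.
Absorbing cross-section = πr² = 4.227×10⁸ m²; emitting surface = 4πr² = 1.691×10⁹ m² (ratio 4).
S·A_cross = εσ·A_surf·T⁴  ⇒  T⁴ = S/(4σ).
T⁴ = 1.00·577/(4·5.67×10⁻⁸) = 2.544×10⁹ K⁴.
T = (2.544×10⁹)^(1/4).

T ≈ 225 K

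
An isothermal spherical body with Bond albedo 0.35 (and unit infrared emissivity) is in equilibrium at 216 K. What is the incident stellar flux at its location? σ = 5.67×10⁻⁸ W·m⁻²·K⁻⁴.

S ≈ 760 W/m²

(1−a)S·πr² = σ·4πr²·T⁴ ⇒ S = 4σT⁴/(1−a).
S = 4·5.67×10⁻⁸·2.177×10⁹/0.650.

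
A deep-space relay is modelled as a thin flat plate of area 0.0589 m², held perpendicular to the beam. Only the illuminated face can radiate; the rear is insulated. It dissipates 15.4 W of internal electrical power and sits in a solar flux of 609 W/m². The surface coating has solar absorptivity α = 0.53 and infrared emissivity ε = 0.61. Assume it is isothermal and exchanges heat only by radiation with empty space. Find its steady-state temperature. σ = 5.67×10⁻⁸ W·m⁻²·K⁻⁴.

At steady state, absorbed solar power + internal power = radiated power.
Absorbed: α·S·A_cross = 0.53·609·0.05890 = 19.01 W (cross-section A).
Total input = 19.01 + 15.4 = 34.41 W.
Radiated: εσ·A_surf·T⁴ with A_surf = A = 0.05890 m².
T⁴ = 34.41/(0.61·5.67×10⁻⁸·0.05890) = 1.689×10¹⁰ K⁴.

T ≈ 361 K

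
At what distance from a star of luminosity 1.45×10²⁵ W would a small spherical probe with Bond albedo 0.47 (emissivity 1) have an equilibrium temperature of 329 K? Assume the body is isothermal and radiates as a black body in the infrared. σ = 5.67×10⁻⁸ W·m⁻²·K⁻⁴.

For an isothermal black-emitting sphere, (1−a)S·πr² = σ·4πr²·T⁴ ⇒ S = 4σT⁴/(1−a).
S = 4·5.67×10⁻⁸·(329)⁴/0.530 = 5014 W/m².
Flux falls as S = L/(4πd²), so d = √(L/(4πS)) = √(1.45×10²⁵/(4π·5014)).

d ≈ 1.52×10¹⁰ m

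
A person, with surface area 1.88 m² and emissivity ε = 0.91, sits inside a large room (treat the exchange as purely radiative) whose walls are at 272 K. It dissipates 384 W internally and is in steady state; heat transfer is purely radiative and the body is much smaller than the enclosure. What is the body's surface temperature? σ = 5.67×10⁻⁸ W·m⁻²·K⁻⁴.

For a small grey body in a large enclosure, net radiated power = εσA(T⁴ − T_w⁴).
Steady state: P = εσA(T⁴ − T_w⁴) with A = 1.88 m².
T⁴ = P/(εσA) + T_w⁴ = 384/(0.91·5.67×10⁻⁸·1.880) + (272)⁴
    = 3.959×10⁹ + 5.474×10⁹ = 9.432×10⁹ K⁴.

T ≈ 312 K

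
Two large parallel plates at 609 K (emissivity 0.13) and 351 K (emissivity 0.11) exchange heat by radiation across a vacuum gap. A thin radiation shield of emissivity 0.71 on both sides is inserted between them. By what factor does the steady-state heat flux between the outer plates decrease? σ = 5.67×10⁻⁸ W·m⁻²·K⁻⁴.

factor ≈ 1.12

Without shield: q₀ = σΔ(T⁴)/(1/ε₁+1/ε₂−1) with denominator 15.78.
With shield the two gaps are in series; the resistances add: (1/ε₁+1/ε_s−1)+(1/ε_s+1/ε₂−1) = 8.101+9.499 = 17.60.
Heat-flux ratio q₀/q = 17.60/15.78.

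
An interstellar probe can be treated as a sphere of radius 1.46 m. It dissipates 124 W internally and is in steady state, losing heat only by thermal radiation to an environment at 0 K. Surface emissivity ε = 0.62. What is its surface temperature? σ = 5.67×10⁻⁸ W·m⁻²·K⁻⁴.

T ≈ 107 K

Steady state: internal power = radiated power, P = εσA T⁴.
Radiating area A = 4πr² = 26.79 m².
T⁴ = P/(εσA) = 124/(0.62·5.67×10⁻⁸·26.79) = 1.317×10⁸ K⁴.
T = (1.317×10⁸)^(1/4).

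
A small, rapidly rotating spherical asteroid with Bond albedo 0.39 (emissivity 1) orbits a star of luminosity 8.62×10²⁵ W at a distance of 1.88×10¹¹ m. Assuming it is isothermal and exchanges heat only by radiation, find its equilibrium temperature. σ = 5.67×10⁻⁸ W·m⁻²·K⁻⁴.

First find the stellar flux at distance d: S = L/(4πd²) = 8.62×10²⁵/(4π·(1.88×10¹¹)²) = 194.1 W/m².
For an isothermal sphere, absorbed (1−a)S·πr² = emitted σ·4πr²·T⁴, so T⁴ = (1−a)S/(4σ).
T⁴ = 0.610·194.1/(4·5.67×10⁻⁸) = 5.220×10⁸ K⁴.

T ≈ 151 K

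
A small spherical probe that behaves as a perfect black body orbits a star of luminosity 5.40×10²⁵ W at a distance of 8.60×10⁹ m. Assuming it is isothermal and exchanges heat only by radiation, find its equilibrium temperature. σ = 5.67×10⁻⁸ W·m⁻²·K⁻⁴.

First find the stellar flux at distance d: S = L/(4πd²) = 5.40×10²⁵/(4π·(8.60×10⁹)²) = 58100 W/m².
For an isothermal sphere, absorbed (1−a)S·πr² = emitted σ·4πr²·T⁴, so T⁴ = (1−a)S/(4σ).
T⁴ = 1.00·58100/(4·5.67×10⁻⁸) = 2.562×10¹¹ K⁴.

T ≈ 711 K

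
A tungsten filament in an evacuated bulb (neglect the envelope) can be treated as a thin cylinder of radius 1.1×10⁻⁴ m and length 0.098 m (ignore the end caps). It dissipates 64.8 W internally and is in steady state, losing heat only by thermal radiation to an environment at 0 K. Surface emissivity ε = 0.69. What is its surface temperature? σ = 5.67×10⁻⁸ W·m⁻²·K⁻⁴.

T ≈ 2220 K

Steady state: internal power = radiated power, P = εσA T⁴.
Radiating area A = 2πrL = 6.773×10⁻⁵ m².
T⁴ = P/(εσA) = 64.8/(0.69·5.67×10⁻⁸·6.773×10⁻⁵) = 2.445×10¹³ K⁴.
T = (2.445×10¹³)^(1/4).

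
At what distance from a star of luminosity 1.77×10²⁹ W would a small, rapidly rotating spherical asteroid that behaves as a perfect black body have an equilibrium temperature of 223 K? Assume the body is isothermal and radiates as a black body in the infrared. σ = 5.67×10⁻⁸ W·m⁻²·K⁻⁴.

d ≈ 5.01×10¹² m

For an isothermal black-emitting sphere, (1−a)S·πr² = σ·4πr²·T⁴ ⇒ S = 4σT⁴/(1−a).
S = 4·5.67×10⁻⁸·(223)⁴/1.00 = 560.9 W/m².
Flux falls as S = L/(4πd²), so d = √(L/(4πS)) = √(1.77×10²⁹/(4π·560.9)).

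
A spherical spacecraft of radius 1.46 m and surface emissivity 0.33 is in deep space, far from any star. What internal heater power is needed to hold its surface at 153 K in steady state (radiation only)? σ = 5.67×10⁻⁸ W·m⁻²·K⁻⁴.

P = εσ·4πr²·T⁴.
4πr² = 26.79 m²; T⁴ = 5.480×10⁸ K⁴.
P = 0.33·5.67×10⁻⁸·26.79·5.480×10⁸.

P ≈ 275 W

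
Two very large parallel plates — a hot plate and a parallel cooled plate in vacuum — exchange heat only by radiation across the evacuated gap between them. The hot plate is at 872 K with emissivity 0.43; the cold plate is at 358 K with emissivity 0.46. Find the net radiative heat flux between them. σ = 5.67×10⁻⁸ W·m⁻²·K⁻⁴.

For two infinite grey parallel plates, q = σ(T₁⁴ − T₂⁴)/(1/ε₁ + 1/ε₂ − 1).
T₁⁴ − T₂⁴ = 5.782×10¹¹ − 1.643×10¹⁰ = 5.618×10¹¹ K⁴.
1/ε₁ + 1/ε₂ − 1 = 2.326 + 2.174 − 1 = 3.499.
q = 5.67×10⁻⁸ × 5.618×10¹¹ / 3.499.

q ≈ 9100 W/m²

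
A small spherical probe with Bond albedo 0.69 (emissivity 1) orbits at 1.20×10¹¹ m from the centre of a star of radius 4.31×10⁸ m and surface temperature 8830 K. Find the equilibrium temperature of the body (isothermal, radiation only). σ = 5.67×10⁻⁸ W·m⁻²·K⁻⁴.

The star's surface emits σT_*⁴; at distance d the flux is S = σT_*⁴(R_*/d)².
S = 5.67×10⁻⁸·(8830)⁴·(4.31×10⁸/1.20×10¹¹)² = 4446 W/m².
For an isothermal sphere T⁴ = (1−a)S/(4σ) = 6.078×10⁹ K⁴.

T ≈ 279 K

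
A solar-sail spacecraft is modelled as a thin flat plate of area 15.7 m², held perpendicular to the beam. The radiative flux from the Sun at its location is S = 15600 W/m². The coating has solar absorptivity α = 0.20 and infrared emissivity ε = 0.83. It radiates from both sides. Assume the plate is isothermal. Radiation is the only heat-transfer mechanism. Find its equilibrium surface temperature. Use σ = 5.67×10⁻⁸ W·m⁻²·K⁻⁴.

T ≈ 427 K

At equilibrium, absorbed power = emitted power.
Absorbing cross-section = A = 15.70 m²; emitting surface = 2A = 31.40 m² (ratio 2).
αS·A_cross = εσ·A_surf·T⁴  ⇒  T⁴ = αS/(ε·2σ).
T⁴ = 0.200·15600/(0.83·2·5.67×10⁻⁸) = 3.315×10¹⁰ K⁴.
T = (3.315×10¹⁰)^(1/4).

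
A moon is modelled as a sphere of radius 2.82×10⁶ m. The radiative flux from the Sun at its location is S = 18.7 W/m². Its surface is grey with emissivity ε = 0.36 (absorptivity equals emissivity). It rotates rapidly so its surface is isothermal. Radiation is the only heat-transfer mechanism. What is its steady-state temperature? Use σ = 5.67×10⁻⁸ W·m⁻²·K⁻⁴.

T ≈ 95.3 K

At equilibrium, absorbed power = emitted power.
Absorbing cross-section = πr² = 2.498×10¹³ m²; emitting surface = 4πr² = 9.993×10¹³ m² (ratio 4).
εS·A_cross = εσ·A_surf·T⁴  ⇒  T⁴ = S/(4σ)   (ε cancels).
T⁴ = 18.7/(4·5.67×10⁻⁸) = 8.245×10⁷ K⁴.
T = (8.245×10⁷)^(1/4).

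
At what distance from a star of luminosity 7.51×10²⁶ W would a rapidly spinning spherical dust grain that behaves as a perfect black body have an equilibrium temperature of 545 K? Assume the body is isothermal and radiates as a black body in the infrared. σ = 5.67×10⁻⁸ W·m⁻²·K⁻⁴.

For an isothermal black-emitting sphere, (1−a)S·πr² = σ·4πr²·T⁴ ⇒ S = 4σT⁴/(1−a).
S = 4·5.67×10⁻⁸·(545)⁴/1.00 = 20010 W/m².
Flux falls as S = L/(4πd²), so d = √(L/(4πS)) = √(7.51×10²⁶/(4π·20010)).

d ≈ 5.47×10¹⁰ m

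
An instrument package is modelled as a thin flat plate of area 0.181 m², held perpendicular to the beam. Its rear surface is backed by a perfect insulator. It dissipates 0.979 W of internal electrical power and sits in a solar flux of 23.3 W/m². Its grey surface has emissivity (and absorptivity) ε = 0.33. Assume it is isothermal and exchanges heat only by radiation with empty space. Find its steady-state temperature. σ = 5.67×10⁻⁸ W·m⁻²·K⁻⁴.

T ≈ 163 K

At steady state, absorbed solar power + internal power = radiated power.
Absorbed: α·S·A_cross = 0.33·23.3·0.1810 = 1.392 W (cross-section A).
Total input = 1.392 + 0.979 = 2.371 W.
Radiated: εσ·A_surf·T⁴ with A_surf = A = 0.1810 m².
T⁴ = 2.371/(0.33·5.67×10⁻⁸·0.1810) = 7.000×10⁸ K⁴.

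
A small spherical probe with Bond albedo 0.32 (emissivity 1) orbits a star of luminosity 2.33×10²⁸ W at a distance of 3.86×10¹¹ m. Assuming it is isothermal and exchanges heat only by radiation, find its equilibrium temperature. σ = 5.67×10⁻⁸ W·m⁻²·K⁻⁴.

T ≈ 440 K

First find the stellar flux at distance d: S = L/(4πd²) = 2.33×10²⁸/(4π·(3.86×10¹¹)²) = 12440 W/m².
For an isothermal sphere, absorbed (1−a)S·πr² = emitted σ·4πr²·T⁴, so T⁴ = (1−a)S/(4σ).
T⁴ = 0.680·12440/(4·5.67×10⁻⁸) = 3.731×10¹⁰ K⁴.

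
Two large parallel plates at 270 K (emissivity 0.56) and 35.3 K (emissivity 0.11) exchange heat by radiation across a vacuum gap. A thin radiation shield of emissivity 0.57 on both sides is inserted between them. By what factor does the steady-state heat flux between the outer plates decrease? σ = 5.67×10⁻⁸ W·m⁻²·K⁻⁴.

Without shield: q₀ = σΔ(T⁴)/(1/ε₁+1/ε₂−1) with denominator 9.877.
With shield the two gaps are in series; the resistances add: (1/ε₁+1/ε_s−1)+(1/ε_s+1/ε₂−1) = 2.540+9.845 = 12.39.
Heat-flux ratio q₀/q = 12.39/9.877.

factor ≈ 1.25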